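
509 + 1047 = 1556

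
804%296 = 212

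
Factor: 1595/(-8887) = -1*5^1*11^1*29^1*8887^(-1)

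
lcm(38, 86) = 1634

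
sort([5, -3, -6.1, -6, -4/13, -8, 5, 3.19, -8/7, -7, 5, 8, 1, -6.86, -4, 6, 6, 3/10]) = [-8, -7, -6.86, -6.1, -6, -4, -3, -8/7, -4/13, 3/10, 1, 3.19, 5, 5, 5, 6, 6, 8]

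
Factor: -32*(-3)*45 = 2^5*3^3*5^1 = 4320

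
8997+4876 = 13873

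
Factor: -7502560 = -1 * 2^5 * 5^1 * 13^1 * 3607^1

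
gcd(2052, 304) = 76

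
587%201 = 185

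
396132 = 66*6002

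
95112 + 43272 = 138384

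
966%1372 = 966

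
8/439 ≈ 0.0182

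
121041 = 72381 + 48660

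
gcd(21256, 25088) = 8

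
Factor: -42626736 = -1*2^4*3^4*31^1*1061^1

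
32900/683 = 48 + 116/683≈48.17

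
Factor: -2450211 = -1*3^1*59^1*109^1*127^1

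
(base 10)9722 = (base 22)k1k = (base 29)bg7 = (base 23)i8g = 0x25fa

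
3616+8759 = 12375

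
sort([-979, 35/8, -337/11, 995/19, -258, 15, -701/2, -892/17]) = [-979, -701/2, -258, -892/17, -337/11, 35/8, 15, 995/19]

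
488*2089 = 1019432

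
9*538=4842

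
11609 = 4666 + 6943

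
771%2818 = 771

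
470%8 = 6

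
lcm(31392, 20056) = 722016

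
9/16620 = 3/5540 ≈ 0.000542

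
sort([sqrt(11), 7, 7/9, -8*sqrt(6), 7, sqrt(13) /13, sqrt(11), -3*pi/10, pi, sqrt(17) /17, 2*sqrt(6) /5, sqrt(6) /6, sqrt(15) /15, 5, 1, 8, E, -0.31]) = [-8*sqrt(6), -3*pi/10, -0.31, sqrt(17) /17, sqrt(15) /15, sqrt(13) /13, sqrt(6) /6, 7/9, 2*sqrt(6) /5, 1, E, pi, sqrt(11), sqrt(11), 5, 7, 7, 8]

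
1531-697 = 834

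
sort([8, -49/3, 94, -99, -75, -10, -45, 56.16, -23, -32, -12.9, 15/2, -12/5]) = [-99, -75, -45, -32, -23, -49/3, -12.9, -10, -12/5, 15/2, 8, 56.16, 94]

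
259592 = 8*32449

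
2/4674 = 1/2337 ≈ 0.000428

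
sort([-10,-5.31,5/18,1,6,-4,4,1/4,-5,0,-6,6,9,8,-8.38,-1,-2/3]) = [-10,-8.38,-6,-5.31,-5,-4,-1,-2/3,0,1/4,5/18,1,4,6,6,8,9]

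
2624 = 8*328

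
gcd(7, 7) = 7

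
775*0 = 0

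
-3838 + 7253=3415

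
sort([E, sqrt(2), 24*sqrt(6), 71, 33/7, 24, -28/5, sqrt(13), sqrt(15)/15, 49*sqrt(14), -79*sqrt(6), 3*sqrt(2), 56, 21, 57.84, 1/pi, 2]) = [-79*sqrt(6), -28/5, sqrt(15)/15, 1/pi, sqrt(2), 2, E, sqrt(13), 3*sqrt(2), 33/7, 21, 24, 56, 57.84, 24*sqrt(6), 71, 49*sqrt(14)]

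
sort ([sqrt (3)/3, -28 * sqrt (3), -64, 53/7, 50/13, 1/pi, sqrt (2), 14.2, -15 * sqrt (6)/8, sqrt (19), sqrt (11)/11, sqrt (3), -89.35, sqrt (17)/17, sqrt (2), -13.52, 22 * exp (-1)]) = [-89.35, -64, -28 * sqrt (3), -13.52, -15 * sqrt (6)/8, sqrt (17)/17, sqrt (11)/11, 1/pi, sqrt (3)/3, sqrt (2), sqrt (2), sqrt (3), 50/13, sqrt (19), 53/7, 22 * exp (-1), 14.2]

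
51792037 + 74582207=126374244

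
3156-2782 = 374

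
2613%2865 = 2613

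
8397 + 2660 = 11057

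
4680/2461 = 1 + 2219/2461 ≈ 1.90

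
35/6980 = 7/1396 ≈ 0.00501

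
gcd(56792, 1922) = 62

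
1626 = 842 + 784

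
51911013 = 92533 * 561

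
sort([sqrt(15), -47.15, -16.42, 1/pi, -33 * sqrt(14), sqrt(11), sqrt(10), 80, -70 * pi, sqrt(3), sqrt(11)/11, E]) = [-70 * pi, -33 * sqrt(14), -47.15, -16.42, sqrt(11)/11, 1/pi, sqrt(3), E, sqrt(10), sqrt(11), sqrt(15), 80]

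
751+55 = 806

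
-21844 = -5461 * 4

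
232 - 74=158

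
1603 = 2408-805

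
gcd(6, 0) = 6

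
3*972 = 2916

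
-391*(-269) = 105179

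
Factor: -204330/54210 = -1*7^2*13^(-1) = -49/13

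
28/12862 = 14/6431 ≈ 0.00218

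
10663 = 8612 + 2051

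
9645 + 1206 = 10851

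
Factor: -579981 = -1*3^1*193327^1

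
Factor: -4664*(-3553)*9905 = 2^3*5^1*7^1*11^2*17^1*19^1*53^1*283^1 = 164137656760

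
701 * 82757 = 58012657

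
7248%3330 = 588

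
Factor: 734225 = 5^2*43^1*683^1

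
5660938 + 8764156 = 14425094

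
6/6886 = 3/3443 ≈ 0.000871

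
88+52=140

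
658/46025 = 94/6575 ≈ 0.0143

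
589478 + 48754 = 638232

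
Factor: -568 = -1 * 2^3 * 71^1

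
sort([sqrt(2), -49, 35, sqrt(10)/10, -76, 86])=[-76, -49, sqrt(10)/10, sqrt(2), 35, 86]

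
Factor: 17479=7^1 * 11^1 * 227^1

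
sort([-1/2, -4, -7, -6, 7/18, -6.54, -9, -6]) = [-9, -7, -6.54, -6, -6, -4, -1/2, 7/18]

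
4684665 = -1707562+6392227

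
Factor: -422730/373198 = -1 * 3^2 * 5^1 * 11^1 * 19^(-1) * 23^(-1) = -495/437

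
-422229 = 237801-660030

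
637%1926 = 637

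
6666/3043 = 2 + 580/3043 ≈ 2.19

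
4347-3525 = 822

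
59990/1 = 59990 = 59990.00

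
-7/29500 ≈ -0.000237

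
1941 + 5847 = 7788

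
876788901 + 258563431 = 1135352332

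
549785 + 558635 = 1108420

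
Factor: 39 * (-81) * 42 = -1 * 2^1 * 3^6 * 7^1 * 13^1 = -132678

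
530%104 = 10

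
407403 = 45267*9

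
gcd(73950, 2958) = 2958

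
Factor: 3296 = 2^5*103^1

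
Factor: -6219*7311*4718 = -1*2^1*3^3*7^1*337^1*691^1*2437^1 = -214513820262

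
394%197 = 0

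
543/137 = 3 + 132/137 ≈ 3.96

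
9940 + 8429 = 18369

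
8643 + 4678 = 13321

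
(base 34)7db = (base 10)8545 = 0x2161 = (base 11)6469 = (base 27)bjd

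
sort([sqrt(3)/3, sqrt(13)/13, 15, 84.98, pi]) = [sqrt(13)/13, sqrt(3)/3, pi, 15, 84.98]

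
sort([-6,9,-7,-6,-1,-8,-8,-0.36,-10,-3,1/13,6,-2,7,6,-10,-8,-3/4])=[-10,-10,-8,-8,-8,-7,-6,-6,-3,-2,-1,-3/4,-0.36,1/13,6,6,7,9]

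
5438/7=776+6/7 ≈ 776.86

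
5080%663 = 439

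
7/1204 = 1/172 ≈ 0.00581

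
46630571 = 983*47437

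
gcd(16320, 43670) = 10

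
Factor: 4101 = 3^1 * 1367^1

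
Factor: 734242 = 2^1 * 367121^1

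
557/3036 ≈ 0.183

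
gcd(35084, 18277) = 49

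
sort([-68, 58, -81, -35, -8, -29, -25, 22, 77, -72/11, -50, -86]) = [-86, -81, -68, -50, -35, -29, -25, -8, -72/11, 22, 58, 77]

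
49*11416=559384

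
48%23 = 2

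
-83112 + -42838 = -125950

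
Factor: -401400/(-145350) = 2^2 * 17^(-1) * 19^(-1) * 223^1 = 892/323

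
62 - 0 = 62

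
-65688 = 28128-93816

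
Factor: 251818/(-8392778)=-1 * 7^1 * 17987^1 * 4196389^(-1)=-125909/4196389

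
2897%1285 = 327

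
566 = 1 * 566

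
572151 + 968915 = 1541066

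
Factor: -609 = -1*3^1*7^1*29^1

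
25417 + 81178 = 106595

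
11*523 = 5753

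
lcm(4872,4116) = 238728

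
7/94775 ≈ 0.0000739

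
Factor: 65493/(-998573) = -1*3^2*19^1*53^(-1)*83^(-1)*227^(-1)*383^1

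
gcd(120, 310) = 10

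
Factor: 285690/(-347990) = -1 * 3^1 * 17^(-1) * 23^(-1) * 107^1 = -321/391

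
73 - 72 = 1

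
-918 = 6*(-153)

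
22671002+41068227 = 63739229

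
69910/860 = 6991/86≈81.29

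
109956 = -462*(-238)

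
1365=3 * 455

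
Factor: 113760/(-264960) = -1*2^(-3)*23^(-1)*79^1 = -79/184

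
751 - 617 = 134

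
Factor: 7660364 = 2^2 * 43^1 * 44537^1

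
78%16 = 14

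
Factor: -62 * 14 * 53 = -1 * 2^2 * 7^1 * 31^1 * 53^1 = -46004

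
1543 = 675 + 868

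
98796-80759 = 18037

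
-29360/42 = -14680/21 ≈ -699.05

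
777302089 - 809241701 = -31939612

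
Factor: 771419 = 11^1 * 19^1 * 3691^1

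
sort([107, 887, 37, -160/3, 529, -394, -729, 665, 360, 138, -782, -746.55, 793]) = [-782, -746.55, -729, -394, -160/3, 37, 107, 138, 360, 529, 665, 793, 887]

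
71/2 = 35 + 1/2 = 35.50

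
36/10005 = 12/3335 ≈ 0.00360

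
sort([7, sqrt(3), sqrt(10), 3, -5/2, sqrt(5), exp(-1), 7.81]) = [-5/2, exp(-1), sqrt(3), sqrt(5), 3, sqrt(10), 7, 7.81]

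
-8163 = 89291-97454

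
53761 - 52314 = 1447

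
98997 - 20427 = 78570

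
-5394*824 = -4444656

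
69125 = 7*9875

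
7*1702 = 11914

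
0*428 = 0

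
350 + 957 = 1307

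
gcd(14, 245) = 7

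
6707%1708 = 1583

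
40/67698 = 20/33849 ≈ 0.000591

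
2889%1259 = 371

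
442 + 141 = 583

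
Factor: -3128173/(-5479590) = 2^(-1) * 3^(-1) * 5^(-1) * 182653^(-1) * 3128173^1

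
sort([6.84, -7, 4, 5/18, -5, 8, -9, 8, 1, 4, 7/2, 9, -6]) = [-9, -7, -6, -5, 5/18, 1, 7/2, 4, 4, 6.84, 8, 8, 9]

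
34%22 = 12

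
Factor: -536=-1 * 2^3 * 67^1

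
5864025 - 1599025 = 4265000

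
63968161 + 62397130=126365291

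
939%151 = 33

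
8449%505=369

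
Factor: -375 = -1*3^1*5^3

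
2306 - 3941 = -1635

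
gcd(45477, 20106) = 9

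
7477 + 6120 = 13597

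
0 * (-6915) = 0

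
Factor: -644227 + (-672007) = -1*2^1*658117^1 = -1316234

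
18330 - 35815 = -17485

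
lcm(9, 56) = 504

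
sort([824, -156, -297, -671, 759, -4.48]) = [-671, -297, -156, -4.48, 759, 824]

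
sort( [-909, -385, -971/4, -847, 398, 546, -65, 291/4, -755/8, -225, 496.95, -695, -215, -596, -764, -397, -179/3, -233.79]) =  [-909, -847, -764, -695, -596, -397, -385, -971/4, -233.79, -225, -215, -755/8, -65, -179/3, 291/4, 398, 496.95, 546]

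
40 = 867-827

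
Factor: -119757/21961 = -1*3^1*11^1*19^1*191^1*21961^(-1)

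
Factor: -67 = -1*67^1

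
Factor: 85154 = 2^1 * 42577^1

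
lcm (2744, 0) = 0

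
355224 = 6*59204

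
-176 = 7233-7409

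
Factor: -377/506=-1*2^(-1)*11^(-1)*13^1*23^(-1)*29^1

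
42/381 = 14/127 ≈ 0.110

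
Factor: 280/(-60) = -1 * 2^1 * 3^(-1) * 7^1 = -14/3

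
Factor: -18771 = -1 * 3^1 * 6257^1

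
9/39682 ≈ 0.000227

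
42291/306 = 4699/34≈138.21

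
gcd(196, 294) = 98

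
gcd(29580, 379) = 1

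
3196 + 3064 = 6260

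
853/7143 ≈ 0.119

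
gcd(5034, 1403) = 1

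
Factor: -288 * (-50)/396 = 2^4 * 5^2 * 11^(-1) = 400/11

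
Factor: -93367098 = -1*2^1*3^2*11^1*47^1*79^1*127^1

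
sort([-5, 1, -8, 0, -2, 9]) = [-8, -5, -2, 0, 1, 9]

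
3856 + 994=4850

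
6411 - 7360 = -949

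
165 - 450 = -285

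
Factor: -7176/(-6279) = 2^3*7^(-1) = 8/7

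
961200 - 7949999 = -6988799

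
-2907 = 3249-6156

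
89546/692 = 44773/346 ≈ 129.40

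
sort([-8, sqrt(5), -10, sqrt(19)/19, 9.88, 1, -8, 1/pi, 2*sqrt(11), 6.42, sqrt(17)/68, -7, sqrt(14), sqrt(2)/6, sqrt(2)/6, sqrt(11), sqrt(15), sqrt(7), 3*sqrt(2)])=[-10, -8, -8, -7, sqrt(17)/68, sqrt(19)/19, sqrt(2)/6, sqrt(2)/6, 1/pi, 1, sqrt(5), sqrt(7), sqrt(11), sqrt(14), sqrt(15), 3*sqrt(2), 6.42, 2*sqrt(11), 9.88]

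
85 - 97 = -12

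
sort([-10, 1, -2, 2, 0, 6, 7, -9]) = [-10, -9, -2, 0, 1, 2, 6, 7]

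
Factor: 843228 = 2^2 * 3^2 * 59^1 * 397^1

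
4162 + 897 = 5059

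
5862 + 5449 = 11311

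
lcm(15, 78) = 390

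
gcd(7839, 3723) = 3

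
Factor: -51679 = -1 * 51679^1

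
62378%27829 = 6720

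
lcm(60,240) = 240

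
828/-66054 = -138/11009 ≈ -0.0125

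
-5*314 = -1570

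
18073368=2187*8264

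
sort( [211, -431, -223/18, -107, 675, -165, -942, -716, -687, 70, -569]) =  [-942, -716, -687, -569, -431, -165, -107, -223/18, 70, 211, 675]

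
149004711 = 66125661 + 82879050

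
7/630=1/90 ≈ 0.0111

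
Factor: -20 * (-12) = 2^4 * 3^1 * 5^1 = 240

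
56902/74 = 28451/37 ≈ 768.95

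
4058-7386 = -3328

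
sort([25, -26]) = [-26, 25]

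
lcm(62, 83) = 5146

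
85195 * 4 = 340780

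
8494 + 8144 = 16638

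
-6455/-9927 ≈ 0.650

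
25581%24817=764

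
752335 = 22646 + 729689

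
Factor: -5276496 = -1*2^4*3^1*37^1*2971^1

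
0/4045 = 0 = 0.00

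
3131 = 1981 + 1150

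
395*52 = 20540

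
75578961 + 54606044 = 130185005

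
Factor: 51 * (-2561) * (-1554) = 2^1 * 3^2 * 7^1 * 13^1 * 17^1 * 37^1 * 197^1 = 202969494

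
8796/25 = 351 + 21/25 = 351.84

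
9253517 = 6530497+2723020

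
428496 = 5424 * 79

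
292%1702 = 292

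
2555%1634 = 921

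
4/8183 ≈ 0.000489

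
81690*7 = 571830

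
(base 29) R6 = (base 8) 1425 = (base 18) 27F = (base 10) 789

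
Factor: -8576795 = -1*5^1*47^1*36497^1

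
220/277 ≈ 0.794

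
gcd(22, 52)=2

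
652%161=8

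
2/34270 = 1/17135 ≈ 0.0000584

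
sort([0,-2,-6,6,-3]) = [-6,-3,-2,0,6]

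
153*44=6732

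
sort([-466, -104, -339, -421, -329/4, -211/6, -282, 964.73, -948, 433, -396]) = [-948, -466, -421, -396, -339, -282, -104, -329/4, -211/6, 433, 964.73]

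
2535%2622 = 2535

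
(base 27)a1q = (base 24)chn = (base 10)7343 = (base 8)16257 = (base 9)11058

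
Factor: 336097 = 47^1 * 7151^1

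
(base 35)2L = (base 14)67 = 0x5B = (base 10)91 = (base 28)37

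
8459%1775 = 1359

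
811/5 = 162 + 1/5 = 162.20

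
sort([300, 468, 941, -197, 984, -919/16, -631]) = [-631, -197, -919/16, 300, 468, 941, 984]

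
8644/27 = 320 + 4/27 ≈ 320.15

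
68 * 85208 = 5794144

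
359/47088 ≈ 0.00762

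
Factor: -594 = -1 * 2^1 * 3^3 * 11^1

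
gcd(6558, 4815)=3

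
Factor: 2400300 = 2^2*3^3*5^2*7^1*127^1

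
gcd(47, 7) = 1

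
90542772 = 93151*972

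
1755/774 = 2 + 23/86 ≈ 2.27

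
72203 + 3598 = 75801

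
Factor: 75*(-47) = -1*3^1*5^2*47^1 = -3525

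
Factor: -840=-1*2^3*3^1*5^1*7^1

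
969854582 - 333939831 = 635914751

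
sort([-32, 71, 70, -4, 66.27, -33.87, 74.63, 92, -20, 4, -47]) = [-47, -33.87, -32, -20, -4, 4, 66.27, 70, 71, 74.63, 92]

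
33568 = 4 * 8392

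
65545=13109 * 5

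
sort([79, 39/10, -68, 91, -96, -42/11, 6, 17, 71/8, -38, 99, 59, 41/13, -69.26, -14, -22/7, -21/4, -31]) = [-96, -69.26, -68, -38, -31, -14, -21/4, -42/11, -22/7, 41/13, 39/10, 6, 71/8, 17, 59, 79, 91, 99]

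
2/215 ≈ 0.00930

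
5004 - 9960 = -4956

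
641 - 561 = 80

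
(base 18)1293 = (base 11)4aa1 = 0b1100111110101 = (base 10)6645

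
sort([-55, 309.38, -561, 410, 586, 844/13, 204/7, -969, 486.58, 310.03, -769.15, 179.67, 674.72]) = [-969, -769.15, -561, -55, 204/7, 844/13, 179.67, 309.38, 310.03, 410, 486.58, 586, 674.72]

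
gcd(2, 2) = 2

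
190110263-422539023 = -232428760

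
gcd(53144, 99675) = 1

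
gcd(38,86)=2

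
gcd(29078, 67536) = 938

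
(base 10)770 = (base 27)11e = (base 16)302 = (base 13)473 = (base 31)oq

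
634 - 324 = 310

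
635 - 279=356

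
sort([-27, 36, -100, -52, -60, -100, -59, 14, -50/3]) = [-100, -100, -60, -59, -52, -27, -50/3, 14, 36]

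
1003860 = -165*(-6084)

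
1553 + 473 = 2026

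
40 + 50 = 90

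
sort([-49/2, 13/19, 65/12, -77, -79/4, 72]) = [-77, -49/2, -79/4, 13/19, 65/12, 72]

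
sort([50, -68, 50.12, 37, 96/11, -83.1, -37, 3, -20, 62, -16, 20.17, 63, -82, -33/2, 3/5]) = [-83.1, -82, -68, -37, -20, -33/2, -16, 3/5, 3, 96/11, 20.17, 37, 50, 50.12, 62, 63]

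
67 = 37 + 30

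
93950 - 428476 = -334526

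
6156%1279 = 1040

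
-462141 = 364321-826462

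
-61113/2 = -30556 - 1/2 = -30556.50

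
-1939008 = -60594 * 32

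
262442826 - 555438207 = -292995381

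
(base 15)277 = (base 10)562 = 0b1000110010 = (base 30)im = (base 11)471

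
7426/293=25 + 101/293 ≈ 25.34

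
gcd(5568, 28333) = 29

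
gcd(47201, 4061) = 1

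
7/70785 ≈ 0.0000989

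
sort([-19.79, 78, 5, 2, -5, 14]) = [-19.79, -5, 2, 5, 14, 78]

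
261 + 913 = 1174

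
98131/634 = 154 + 495/634 ≈ 154.78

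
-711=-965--254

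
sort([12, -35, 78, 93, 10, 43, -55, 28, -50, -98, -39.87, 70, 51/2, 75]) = [-98, -55, -50, -39.87, -35, 10, 12, 51/2, 28, 43, 70, 75, 78, 93]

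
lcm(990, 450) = 4950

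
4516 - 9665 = -5149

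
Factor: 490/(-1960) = -1*2^(-2) = -1/4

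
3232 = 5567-2335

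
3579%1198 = 1183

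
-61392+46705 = -14687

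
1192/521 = 2 + 150/521 ≈ 2.29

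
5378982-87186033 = -81807051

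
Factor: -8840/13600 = -1*2^(-2)*5^(-1)*13^1 = -13/20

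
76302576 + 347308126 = 423610702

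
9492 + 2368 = 11860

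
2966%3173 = 2966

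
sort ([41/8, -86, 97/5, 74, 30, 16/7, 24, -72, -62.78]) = [-86, -72, -62.78, 16/7, 41/8, 97/5, 24, 30, 74]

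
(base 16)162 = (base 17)13e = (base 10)354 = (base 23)f9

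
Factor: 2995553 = 11^1*17^1*83^1*193^1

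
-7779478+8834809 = 1055331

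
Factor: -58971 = -1*3^1*11^1*1787^1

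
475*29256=13896600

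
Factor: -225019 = -1*43^1*5233^1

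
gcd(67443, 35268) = 3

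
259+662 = 921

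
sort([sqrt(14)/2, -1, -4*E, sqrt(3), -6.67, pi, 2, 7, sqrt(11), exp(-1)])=[-4*E, -6.67, -1, exp(-1), sqrt(3), sqrt(14)/2, 2, pi, sqrt(11), 7]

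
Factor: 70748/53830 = 2^1*5^(-1)*7^(-1)*23^1 = 46/35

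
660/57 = 11 + 11/19 ≈ 11.58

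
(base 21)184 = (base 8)1145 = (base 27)mj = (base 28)lp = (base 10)613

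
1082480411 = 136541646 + 945938765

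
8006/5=1601+1/5=1601.20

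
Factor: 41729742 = 2^1*3^4*257591^1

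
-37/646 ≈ -0.0573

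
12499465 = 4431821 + 8067644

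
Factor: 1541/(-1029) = -1*3^(-1)*7^(-3)*23^1*67^1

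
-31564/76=-7891/19 ≈ -415.32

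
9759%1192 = 223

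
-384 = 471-855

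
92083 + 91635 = 183718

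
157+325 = 482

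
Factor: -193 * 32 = -1 * 2^5 * 193^1 = -6176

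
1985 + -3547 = -1562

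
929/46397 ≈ 0.0200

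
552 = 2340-1788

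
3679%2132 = 1547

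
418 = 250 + 168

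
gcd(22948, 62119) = 1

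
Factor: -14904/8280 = -1 * 3^2 * 5^(-1) = -9/5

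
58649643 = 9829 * 5967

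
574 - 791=-217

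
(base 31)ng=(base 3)1000000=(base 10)729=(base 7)2061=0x2d9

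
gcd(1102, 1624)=58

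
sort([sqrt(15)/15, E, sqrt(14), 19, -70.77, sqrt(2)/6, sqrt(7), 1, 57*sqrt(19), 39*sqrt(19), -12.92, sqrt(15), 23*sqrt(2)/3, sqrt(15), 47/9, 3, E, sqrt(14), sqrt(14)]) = [-70.77, -12.92, sqrt(2)/6, sqrt(15)/15, 1, sqrt(7), E, E, 3, sqrt(14), sqrt(14), sqrt(14), sqrt(15), sqrt(15), 47/9, 23*sqrt(2)/3, 19, 39*sqrt(19), 57*sqrt(19)]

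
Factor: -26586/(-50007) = 2^1*3^1*7^1*79^(-1) = 42/79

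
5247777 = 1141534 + 4106243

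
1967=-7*(-281)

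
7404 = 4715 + 2689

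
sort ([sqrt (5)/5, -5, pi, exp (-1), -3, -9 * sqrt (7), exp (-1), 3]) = [-9 * sqrt (7), -5, -3, exp (-1), exp (-1), sqrt (5)/5, 3, pi]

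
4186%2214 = 1972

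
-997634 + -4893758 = -5891392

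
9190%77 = 27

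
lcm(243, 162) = 486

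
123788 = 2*61894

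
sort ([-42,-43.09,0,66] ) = [-43.09,-42,0,66] 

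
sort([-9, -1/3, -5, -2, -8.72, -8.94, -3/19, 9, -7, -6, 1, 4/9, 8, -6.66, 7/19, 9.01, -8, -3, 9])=[-9, -8.94, -8.72, -8, -7, -6.66, -6, -5, -3, -2, -1/3, -3/19, 7/19, 4/9, 1, 8, 9, 9, 9.01]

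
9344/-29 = -322 - 6/29 ≈ -322.21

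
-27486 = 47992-75478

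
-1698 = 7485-9183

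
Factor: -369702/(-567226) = 3^2 * 11^(-1) * 47^1 * 59^(-1) = 423/649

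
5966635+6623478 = 12590113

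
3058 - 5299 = -2241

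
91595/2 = 45797 + 1/2 = 45797.50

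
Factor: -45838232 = -1 * 2^3 * 11^1 * 520889^1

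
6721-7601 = -880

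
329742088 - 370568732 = -40826644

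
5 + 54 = 59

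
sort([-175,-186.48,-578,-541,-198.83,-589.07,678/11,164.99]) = [-589.07,-578,-541,-198.83,-186.48,-175,678/11,164.99]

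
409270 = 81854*5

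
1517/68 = 22 + 21/68 ≈ 22.31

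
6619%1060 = 259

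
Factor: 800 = 2^5*5^2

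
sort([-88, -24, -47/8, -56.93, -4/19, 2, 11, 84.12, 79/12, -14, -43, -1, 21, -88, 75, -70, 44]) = [-88, -88, -70, -56.93, -43, -24, -14, -47/8, -1, -4/19, 2, 79/12, 11, 21, 44, 75, 84.12]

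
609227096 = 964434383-355207287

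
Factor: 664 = 2^3*83^1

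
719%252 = 215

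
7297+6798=14095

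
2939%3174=2939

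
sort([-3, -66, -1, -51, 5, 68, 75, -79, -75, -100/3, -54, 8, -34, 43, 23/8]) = [-79, -75, -66, -54, -51, -34, -100/3, -3, -1, 23/8, 5, 8, 43, 68, 75]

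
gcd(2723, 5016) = 1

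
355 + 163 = 518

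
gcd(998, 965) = 1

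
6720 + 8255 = 14975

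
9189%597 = 234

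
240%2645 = 240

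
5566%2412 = 742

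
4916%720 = 596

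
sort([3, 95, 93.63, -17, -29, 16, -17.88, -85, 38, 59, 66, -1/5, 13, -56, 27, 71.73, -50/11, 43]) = [-85, -56, -29, -17.88, -17, -50/11, -1/5, 3, 13, 16, 27, 38, 43, 59, 66, 71.73, 93.63, 95]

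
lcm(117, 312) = 936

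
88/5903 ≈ 0.0149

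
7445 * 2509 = 18679505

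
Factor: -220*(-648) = 2^5*3^4*5^1*11^1 = 142560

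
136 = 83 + 53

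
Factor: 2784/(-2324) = -1 * 2^3 * 3^1 * 7^(-1) * 29^1 * 83^(-1) = -696/581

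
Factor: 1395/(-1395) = -1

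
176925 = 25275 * 7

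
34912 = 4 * 8728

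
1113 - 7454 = -6341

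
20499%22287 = 20499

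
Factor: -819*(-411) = 3^3*7^1*13^1*137^1 = 336609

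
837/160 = 5+37/160 ≈ 5.23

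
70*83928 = 5874960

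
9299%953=722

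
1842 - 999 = 843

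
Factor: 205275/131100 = 2^(-2)*7^1*17^1*19^(-1) = 119/76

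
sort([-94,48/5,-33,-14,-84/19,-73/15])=[-94,-33,-14,-73/15,-84/19,48/5]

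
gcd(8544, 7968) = 96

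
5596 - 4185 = 1411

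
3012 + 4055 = 7067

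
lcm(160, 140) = 1120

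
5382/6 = 897 = 897.00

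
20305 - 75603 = -55298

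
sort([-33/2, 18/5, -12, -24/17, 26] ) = [-33/2, -12, -24/17, 18/5, 26] 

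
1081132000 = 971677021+109454979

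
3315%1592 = 131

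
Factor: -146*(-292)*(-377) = -1*2^3*13^1*29^1*73^2 = -16072264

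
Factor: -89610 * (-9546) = 2^2 * 3^2 * 5^1 * 29^1 * 37^1 * 43^1 * 103^1 = 855417060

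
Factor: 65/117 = 3^(-2)*5^1 = 5/9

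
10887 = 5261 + 5626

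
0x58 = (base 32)2o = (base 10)88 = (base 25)3d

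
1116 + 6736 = 7852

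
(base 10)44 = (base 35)19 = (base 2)101100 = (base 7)62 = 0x2c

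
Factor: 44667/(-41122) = -1*2^(-1)*3^2*7^1*29^(-1) = -63/58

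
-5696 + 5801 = 105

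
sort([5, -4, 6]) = [-4, 5, 6]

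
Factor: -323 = -1*17^1*19^1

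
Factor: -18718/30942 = -1*3^(-4)*7^2 = -49/81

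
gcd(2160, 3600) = 720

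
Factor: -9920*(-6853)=2^6*5^1*7^1*11^1*31^1*89^1=67981760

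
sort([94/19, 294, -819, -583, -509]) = [-819, -583, -509, 94/19, 294]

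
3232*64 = 206848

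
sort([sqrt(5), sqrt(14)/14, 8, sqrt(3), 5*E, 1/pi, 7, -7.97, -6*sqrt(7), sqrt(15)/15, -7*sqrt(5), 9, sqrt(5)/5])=[-6*sqrt(7), -7*sqrt(5), -7.97, sqrt(15)/15, sqrt(14)/14, 1/pi, sqrt(5)/5, sqrt(3), sqrt(5), 7, 8, 9, 5*E]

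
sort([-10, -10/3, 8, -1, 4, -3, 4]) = [-10, -10/3, -3, -1, 4, 4, 8]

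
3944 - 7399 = -3455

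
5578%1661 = 595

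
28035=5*5607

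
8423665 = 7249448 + 1174217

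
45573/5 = 9114 + 3/5 = 9114.60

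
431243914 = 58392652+372851262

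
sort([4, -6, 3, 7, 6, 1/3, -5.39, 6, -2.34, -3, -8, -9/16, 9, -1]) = [-8, -6, -5.39, -3, -2.34, -1, -9/16, 1/3, 3, 4, 6, 6, 7, 9]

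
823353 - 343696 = 479657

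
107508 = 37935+69573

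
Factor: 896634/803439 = 2^1*3^(-2)*7^(-1)*13^(-1)*457^1 = 914/819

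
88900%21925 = 1200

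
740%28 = 12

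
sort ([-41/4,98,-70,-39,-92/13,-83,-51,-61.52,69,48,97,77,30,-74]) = [-83,-74,-70,-61.52,-51,-39,-41/4,-92/13,30,48,69,77,97,98]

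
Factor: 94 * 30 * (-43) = -1 * 2^2 * 3^1 * 5^1 * 43^1 * 47^1 = -121260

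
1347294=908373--438921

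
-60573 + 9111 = -51462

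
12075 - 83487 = -71412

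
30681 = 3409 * 9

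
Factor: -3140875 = -1 * 5^3 * 25127^1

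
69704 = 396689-326985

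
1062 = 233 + 829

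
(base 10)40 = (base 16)28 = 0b101000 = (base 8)50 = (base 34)16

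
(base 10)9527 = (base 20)13g7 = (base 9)14055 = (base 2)10010100110111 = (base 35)7r7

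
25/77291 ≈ 0.000323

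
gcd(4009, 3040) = 19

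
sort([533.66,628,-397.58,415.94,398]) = [-397.58,398,415.94,533.66,628]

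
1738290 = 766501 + 971789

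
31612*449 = 14193788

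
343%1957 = 343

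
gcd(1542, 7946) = 2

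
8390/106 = 79 + 8/53 ≈ 79.15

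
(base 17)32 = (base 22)29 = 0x35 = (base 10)53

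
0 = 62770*0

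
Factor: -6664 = -1*2^3*7^2*17^1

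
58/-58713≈-0.000988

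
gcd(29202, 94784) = 2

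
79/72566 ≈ 0.00109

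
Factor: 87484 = 2^2*21871^1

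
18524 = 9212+9312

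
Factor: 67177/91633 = 11^1*31^1*43^(-1)*197^1*2131^(-1) 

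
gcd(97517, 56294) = 7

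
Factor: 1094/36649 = 2^1*67^ (-1) = 2/67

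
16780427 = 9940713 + 6839714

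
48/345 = 16/115 ≈ 0.139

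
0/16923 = 0 = 0.00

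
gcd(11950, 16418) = 2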